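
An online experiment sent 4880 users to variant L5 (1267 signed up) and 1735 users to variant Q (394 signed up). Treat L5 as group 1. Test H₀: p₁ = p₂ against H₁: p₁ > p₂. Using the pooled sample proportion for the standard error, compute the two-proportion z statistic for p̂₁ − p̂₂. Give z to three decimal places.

z = 2.685

p̂₁ = 1267/4880 ≈ 0.25963, p̂₂ = 394/1735 ≈ 0.22709.
Pooled p̂ = (1267+394)/(4880+1735) = 1661/6615 = 0.25110.
SE = √(p̂(1−p̂)(1/n₁+1/n₂)) = √(0.25110·0.74890·0.000781287) = √(0.000146918) = 0.01212.
z = (0.25963 − 0.22709)/0.01212 = 0.03254/0.01212 = 2.685.
p-value = P(Z > 2.685) ≈ 0.0036.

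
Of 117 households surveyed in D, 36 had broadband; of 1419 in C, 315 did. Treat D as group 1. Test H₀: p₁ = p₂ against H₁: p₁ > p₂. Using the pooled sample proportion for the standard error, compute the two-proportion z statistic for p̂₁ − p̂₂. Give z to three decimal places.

z = 2.122

p̂₁ = 36/117 ≈ 0.30769, p̂₂ = 315/1419 ≈ 0.22199.
Pooled p̂ = (36+315)/(117+1419) = 351/1536 = 0.22852.
SE = √(0.176296 × 0.00925173) = 0.04039.
z = (0.30769 − 0.22199)/0.04039 = 0.08570/0.04039 = 2.122.
p-value = P(Z > 2.122) ≈ 0.0169.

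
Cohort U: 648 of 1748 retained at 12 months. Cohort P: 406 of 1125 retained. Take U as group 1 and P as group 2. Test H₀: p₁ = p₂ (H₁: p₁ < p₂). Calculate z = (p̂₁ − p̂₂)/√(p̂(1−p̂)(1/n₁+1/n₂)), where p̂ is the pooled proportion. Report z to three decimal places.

z = 0.533

p̂₁ = 648/1748 ≈ 0.37071, p̂₂ = 406/1125 ≈ 0.36089.
Pooled p̂ = (648+406)/(1748+1125) = 1054/2873 = 0.36686.
SE = √(0.232275 × 0.00146097) = 0.01842.
z = (0.37071 − 0.36089)/0.01842 = 0.00982/0.01842 = 0.533.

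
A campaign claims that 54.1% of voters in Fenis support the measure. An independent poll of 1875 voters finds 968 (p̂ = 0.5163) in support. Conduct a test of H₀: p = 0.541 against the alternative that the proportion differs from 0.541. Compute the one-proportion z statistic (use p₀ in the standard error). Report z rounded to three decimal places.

p̂ = 968/1875 ≈ 0.51627.
SE = √(p₀(1−p₀)/n) = √(0.24832/1875) = 0.01151.
z = (0.51627 − 0.541)/0.01151 = -0.02473/0.01151 = -2.149.

z = -2.149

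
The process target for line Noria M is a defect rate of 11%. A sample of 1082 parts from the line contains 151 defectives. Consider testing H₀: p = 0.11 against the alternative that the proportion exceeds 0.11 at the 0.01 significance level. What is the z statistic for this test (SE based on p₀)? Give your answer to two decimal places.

p̂ = 151/1082 = 0.13956.
Under H₀, SE = √(0.11·0.89/1082) = √(9.04806e-05) = 0.00951.
z = (0.13956 − 0.11)/0.00951 = 0.02956/0.00951 = 3.11.
p-value = P(Z > 3.107) ≈ 0.0009. With α = 0.01, reject H₀.

z = 3.11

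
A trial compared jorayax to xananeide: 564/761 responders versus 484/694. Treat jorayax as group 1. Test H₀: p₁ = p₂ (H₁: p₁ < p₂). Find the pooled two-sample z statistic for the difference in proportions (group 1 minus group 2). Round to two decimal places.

z = 1.86

p̂₁ = 564/761 = 0.74113, p̂₂ = 484/694 = 0.69741.
Pooled p̂ = (564+484)/(761+694) = 1048/1455 = 0.72027.
SE = √(0.201479 × 0.00275498) = 0.02356.
z = (0.74113 − 0.69741)/0.02356 = 0.04372/0.02356 = 1.86.
p-value = P(Z < 1.856) ≈ 0.9683.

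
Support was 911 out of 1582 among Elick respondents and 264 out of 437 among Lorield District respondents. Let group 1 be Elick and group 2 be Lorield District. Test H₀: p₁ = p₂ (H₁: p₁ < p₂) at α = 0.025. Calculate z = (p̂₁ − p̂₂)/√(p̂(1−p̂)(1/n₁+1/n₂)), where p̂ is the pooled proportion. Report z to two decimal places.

p̂₁ = 911/1582 = 0.5759, p̂₂ = 264/437 = 0.6041.
Pooled p̂ = (911+264)/(1582+437) = 1175/2019 = 0.5820.
SE = √(0.243281 × 0.00292044) = 0.0267.
z = (0.5759 − 0.6041)/0.0267 = -0.0282/0.0267 = -1.06.
p-value = P(Z < -1.060) ≈ 0.1445. With α = 0.025, fail to reject H₀.

z = -1.06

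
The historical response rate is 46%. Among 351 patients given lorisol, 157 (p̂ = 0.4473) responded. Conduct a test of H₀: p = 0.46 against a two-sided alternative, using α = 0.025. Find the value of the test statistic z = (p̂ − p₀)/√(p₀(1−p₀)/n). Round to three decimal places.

p̂ = 157/351 ≈ 0.44729.
Standard error under H₀: √(0.46×0.54/351) = 0.02660.
z = (0.44729 − 0.46)/0.02660 = -0.01271/0.02660 = -0.478.
Two-sided p-value ≈ 2·Φ(−0.478) = 0.6329. With α = 0.025, fail to reject H₀.

z = -0.478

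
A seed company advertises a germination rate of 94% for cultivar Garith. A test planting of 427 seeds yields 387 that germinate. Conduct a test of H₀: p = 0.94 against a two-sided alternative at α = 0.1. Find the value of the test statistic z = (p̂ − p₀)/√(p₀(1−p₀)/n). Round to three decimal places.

z = -2.930

p̂ = 387/427 ≈ 0.906323.
Standard error under H₀: √(0.94×0.06/427) = 0.011493.
z = (0.906323 − 0.94)/0.011493 = -0.033677/0.011493 = -2.930.
Two-sided p-value ≈ 2·Φ(−2.930) = 0.0034. With α = 0.1, reject H₀.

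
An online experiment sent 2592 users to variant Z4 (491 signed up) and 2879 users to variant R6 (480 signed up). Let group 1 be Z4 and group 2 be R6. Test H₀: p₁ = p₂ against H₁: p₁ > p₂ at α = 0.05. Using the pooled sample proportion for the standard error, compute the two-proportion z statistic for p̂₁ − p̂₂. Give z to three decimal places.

p̂₁ = 491/2592 = 0.189429, p̂₂ = 480/2879 = 0.166725.
Pooled p̂ = (491+480)/(2592+2879) = 971/5471 = 0.177481.
SE = √(0.145982 × 0.000733145) = 0.010345.
z = (0.189429 − 0.166725)/0.010345 = 0.022704/0.010345 = 2.195.
p-value = P(Z > 2.195) ≈ 0.0141; since p < α = 0.05, reject H₀.

z = 2.195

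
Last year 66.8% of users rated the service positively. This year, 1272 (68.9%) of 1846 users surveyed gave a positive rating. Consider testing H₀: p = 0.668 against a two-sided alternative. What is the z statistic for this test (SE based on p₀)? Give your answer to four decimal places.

p̂ = 1272/1846 ≈ 0.6890574.
Under H₀, SE = √(0.668·0.332/1846) = √(0.000120139) = 0.0109608.
z = (0.6890574 − 0.668)/0.0109608 = 0.0210574/0.0109608 = 1.9212.
p-value = 2·P(Z > 1.921) ≈ 0.0547.

z = 1.9212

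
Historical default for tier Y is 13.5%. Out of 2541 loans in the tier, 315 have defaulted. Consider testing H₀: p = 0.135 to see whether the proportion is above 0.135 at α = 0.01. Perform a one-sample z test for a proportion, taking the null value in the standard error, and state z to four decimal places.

p̂ = 315/2541 = 0.123967.
Standard error under H₀: √(0.135×0.865/2541) = 0.006779.
z = (0.123967 − 0.135)/0.006779 = -0.011033/0.006779 = -1.6275.
p-value = P(Z > -1.628) ≈ 0.9482. With α = 0.01, fail to reject H₀.

z = -1.6275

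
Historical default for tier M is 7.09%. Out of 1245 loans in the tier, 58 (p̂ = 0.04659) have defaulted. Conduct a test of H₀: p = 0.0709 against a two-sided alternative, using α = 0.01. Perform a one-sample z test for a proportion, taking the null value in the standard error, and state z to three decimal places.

p̂ = 58/1245 = 0.046586.
Standard error under H₀: √(0.0709×0.9291/1245) = 0.007274.
z = (0.046586 − 0.0709)/0.007274 = -0.024314/0.007274 = -3.343.
p-value = 2·P(Z > 3.343) ≈ 0.0008; since p < α = 0.01, reject H₀.

z = -3.343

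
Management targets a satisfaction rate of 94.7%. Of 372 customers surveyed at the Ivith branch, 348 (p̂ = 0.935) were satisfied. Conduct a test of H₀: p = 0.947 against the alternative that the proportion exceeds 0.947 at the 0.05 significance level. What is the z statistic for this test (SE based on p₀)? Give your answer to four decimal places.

p̂ = 348/372 = 0.935484.
Under H₀, SE = √(0.947·0.053/372) = √(0.000134922) = 0.011616.
z = (0.935484 − 0.947)/0.011616 = -0.011516/0.011616 = -0.9914.
p-value = P(Z > -0.991) ≈ 0.8393, so at α = 0.05 we fail to reject H₀.

z = -0.9914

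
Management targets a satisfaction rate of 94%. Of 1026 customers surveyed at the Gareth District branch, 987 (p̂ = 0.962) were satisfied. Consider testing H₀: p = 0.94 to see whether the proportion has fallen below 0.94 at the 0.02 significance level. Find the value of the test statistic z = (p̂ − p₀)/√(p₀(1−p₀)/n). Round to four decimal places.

p̂ = 987/1026 ≈ 0.961988.
Standard error under H₀: √(0.94×0.06/1026) = 0.007414.
z = (0.961988 − 0.94)/0.007414 = 0.021988/0.007414 = 2.9657.
p-value = P(Z < 2.966) ≈ 0.9985. With α = 0.02, fail to reject H₀.

z = 2.9657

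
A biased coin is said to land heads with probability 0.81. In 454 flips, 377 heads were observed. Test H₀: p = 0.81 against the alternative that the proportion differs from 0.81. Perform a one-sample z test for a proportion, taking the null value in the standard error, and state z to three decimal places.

p̂ = 377/454 ≈ 0.83040.
Under H₀, SE = √(0.81·0.19/454) = √(0.000338987) = 0.01841.
z = (0.83040 − 0.81)/0.01841 = 0.02040/0.01841 = 1.108.
Two-sided p-value ≈ 2·Φ(−1.108) = 0.2679.

z = 1.108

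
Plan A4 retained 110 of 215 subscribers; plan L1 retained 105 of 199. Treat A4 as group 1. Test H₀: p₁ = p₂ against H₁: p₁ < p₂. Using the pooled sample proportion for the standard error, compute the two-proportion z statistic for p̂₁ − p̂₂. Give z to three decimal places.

p̂₁ = 110/215 = 0.51163, p̂₂ = 105/199 = 0.52764.
Pooled p̂ = (110+105)/(215+199) = 215/414 = 0.51932.
SE = √(p̂(1−p̂)(1/n₁+1/n₂)) = √(0.51932·0.48068·0.00967629) = √(0.00241546) = 0.04915.
z = (0.51163 − 0.52764)/0.04915 = -0.01601/0.04915 = -0.326.
p-value = P(Z < -0.326) ≈ 0.3723.

z = -0.326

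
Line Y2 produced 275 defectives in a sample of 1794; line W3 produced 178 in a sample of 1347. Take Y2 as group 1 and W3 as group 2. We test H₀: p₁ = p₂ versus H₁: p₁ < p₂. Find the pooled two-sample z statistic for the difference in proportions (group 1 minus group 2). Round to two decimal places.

p̂₁ = 275/1794 = 0.1533, p̂₂ = 178/1347 = 0.1321.
Pooled p̂ = (275+178)/(1794+1347) = 453/3141 = 0.1442.
SE = √(p̂(1−p̂)(1/n₁+1/n₂)) = √(0.1442·0.8558·0.0012998) = √(0.000160424) = 0.0127.
z = (0.1533 − 0.1321)/0.0127 = 0.0212/0.0127 = 1.67.
p-value = P(Z < 1.669) ≈ 0.9525.

z = 1.67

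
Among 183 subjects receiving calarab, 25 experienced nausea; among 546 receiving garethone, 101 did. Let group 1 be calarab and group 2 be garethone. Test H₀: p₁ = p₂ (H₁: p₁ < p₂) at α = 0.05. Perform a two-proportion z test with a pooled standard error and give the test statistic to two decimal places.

z = -1.50

p̂₁ = 25/183 ≈ 0.1366, p̂₂ = 101/546 ≈ 0.1850.
Pooled p̂ = (25+101)/(183+546) = 126/729 = 0.1728.
SE = √(p̂(1−p̂)(1/n₁+1/n₂)) = √(0.1728·0.8272·0.00729598) = √(0.00104308) = 0.0323.
z = (0.1366 − 0.1850)/0.0323 = -0.0484/0.0323 = -1.50.
p-value = P(Z < -1.498) ≈ 0.0671; since p > α = 0.05, fail to reject H₀.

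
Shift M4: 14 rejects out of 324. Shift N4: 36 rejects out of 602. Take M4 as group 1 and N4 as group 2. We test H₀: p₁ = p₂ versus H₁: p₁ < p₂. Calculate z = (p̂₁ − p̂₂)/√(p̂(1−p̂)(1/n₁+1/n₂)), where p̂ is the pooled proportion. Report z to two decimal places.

z = -1.07

p̂₁ = 14/324 = 0.04321, p̂₂ = 36/602 = 0.05980.
Pooled p̂ = (14+36)/(324+602) = 50/926 = 0.05400.
SE = √(p̂(1−p̂)(1/n₁+1/n₂)) = √(0.05400·0.94600·0.00474755) = √(0.000242506) = 0.01557.
z = (0.04321 − 0.05980)/0.01557 = -0.01659/0.01557 = -1.07.
p-value = P(Z < -1.065) ≈ 0.1434.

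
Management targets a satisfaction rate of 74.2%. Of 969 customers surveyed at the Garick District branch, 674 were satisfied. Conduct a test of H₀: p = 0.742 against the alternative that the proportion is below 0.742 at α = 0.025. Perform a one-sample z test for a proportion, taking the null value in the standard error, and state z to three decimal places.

z = -3.304

p̂ = 674/969 = 0.695562.
SE = √(p₀(1−p₀)/n) = √(0.19144/969) = 0.014056.
z = (0.695562 − 0.742)/0.014056 = -0.046438/0.014056 = -3.304.
p-value = P(Z < -3.304) ≈ 0.0005. With α = 0.025, reject H₀.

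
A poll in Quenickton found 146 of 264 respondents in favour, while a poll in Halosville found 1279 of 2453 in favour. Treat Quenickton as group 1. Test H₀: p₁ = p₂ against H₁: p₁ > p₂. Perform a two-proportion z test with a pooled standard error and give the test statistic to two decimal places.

p̂₁ = 146/264 = 0.5530, p̂₂ = 1279/2453 = 0.5214.
Pooled p̂ = (146+1279)/(264+2453) = 1425/2717 = 0.5245.
SE = √(0.249401 × 0.00419554) = 0.0323.
z = (0.5530 − 0.5214)/0.0323 = 0.0316/0.0323 = 0.98.

z = 0.98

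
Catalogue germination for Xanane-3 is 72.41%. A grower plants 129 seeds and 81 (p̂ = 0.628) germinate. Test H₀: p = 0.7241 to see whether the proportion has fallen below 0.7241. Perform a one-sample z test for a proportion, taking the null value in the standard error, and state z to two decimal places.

p̂ = 81/129 = 0.6279.
Standard error under H₀: √(0.7241×0.2759/129) = 0.0394.
z = (0.6279 − 0.7241)/0.0394 = -0.0962/0.0394 = -2.44.

z = -2.44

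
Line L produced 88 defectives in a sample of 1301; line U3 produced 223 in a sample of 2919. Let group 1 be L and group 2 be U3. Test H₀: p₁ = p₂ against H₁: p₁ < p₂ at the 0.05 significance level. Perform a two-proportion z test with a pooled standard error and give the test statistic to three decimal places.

p̂₁ = 88/1301 = 0.067640, p̂₂ = 223/2919 = 0.076396.
Pooled p̂ = (88+223)/(1301+2919) = 311/4220 = 0.073697.
SE = √(0.0682655 × 0.00111122) = 0.008710.
z = (0.067640 − 0.076396)/0.008710 = -0.008756/0.008710 = -1.005.
p-value = P(Z < -1.005) ≈ 0.1574; since p > α = 0.05, fail to reject H₀.

z = -1.005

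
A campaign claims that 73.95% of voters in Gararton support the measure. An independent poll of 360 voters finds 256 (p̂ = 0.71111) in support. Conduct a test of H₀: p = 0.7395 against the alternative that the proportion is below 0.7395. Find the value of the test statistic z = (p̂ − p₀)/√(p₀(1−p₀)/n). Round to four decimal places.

p̂ = 256/360 = 0.7111111.
Standard error under H₀: √(0.7395×0.2605/360) = 0.0231325.
z = (0.7111111 − 0.7395)/0.0231325 = -0.0283889/0.0231325 = -1.2272.
p-value = P(Z < -1.227) ≈ 0.1099.

z = -1.2272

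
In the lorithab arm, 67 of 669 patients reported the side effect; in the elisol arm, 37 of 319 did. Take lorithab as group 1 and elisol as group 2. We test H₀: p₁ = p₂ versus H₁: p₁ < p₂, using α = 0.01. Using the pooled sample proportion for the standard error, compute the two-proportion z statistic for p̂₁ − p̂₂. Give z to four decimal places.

z = -0.7585

p̂₁ = 67/669 ≈ 0.100149, p̂₂ = 37/319 ≈ 0.115987.
Pooled p̂ = (67+37)/(669+319) = 104/988 = 0.105263.
SE = √(p̂(1−p̂)(1/n₁+1/n₂)) = √(0.105263·0.894737·0.00462956) = √(0.000436025) = 0.020881.
z = (0.100149 − 0.115987)/0.020881 = -0.015838/0.020881 = -0.7585.
p-value = P(Z < -0.758) ≈ 0.2241, so at α = 0.01 we fail to reject H₀.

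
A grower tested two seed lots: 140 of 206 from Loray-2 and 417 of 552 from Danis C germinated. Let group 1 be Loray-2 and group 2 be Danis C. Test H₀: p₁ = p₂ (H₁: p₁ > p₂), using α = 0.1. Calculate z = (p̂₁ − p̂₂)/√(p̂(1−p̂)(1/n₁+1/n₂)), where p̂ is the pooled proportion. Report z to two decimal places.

p̂₁ = 140/206 ≈ 0.67961, p̂₂ = 417/552 ≈ 0.75543.
Pooled p̂ = (140+417)/(206+552) = 557/758 = 0.73483.
SE = √(p̂(1−p̂)(1/n₁+1/n₂)) = √(0.73483·0.26517·0.00666596) = √(0.0012989) = 0.03604.
z = (0.67961 − 0.75543)/0.03604 = -0.07582/0.03604 = -2.10.
p-value = P(Z > -2.104) ≈ 0.9823. With α = 0.1, fail to reject H₀.

z = -2.10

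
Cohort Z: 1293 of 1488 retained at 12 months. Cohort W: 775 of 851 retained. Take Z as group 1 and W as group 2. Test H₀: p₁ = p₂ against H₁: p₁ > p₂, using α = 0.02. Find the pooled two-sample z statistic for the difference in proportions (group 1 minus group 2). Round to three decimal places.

p̂₁ = 1293/1488 ≈ 0.8689516, p̂₂ = 775/851 ≈ 0.9106933.
Pooled p̂ = (1293+775)/(1488+851) = 2068/2339 = 0.8841385.
SE = √(p̂(1−p̂)(1/n₁+1/n₂)) = √(0.8841385·0.1158615·0.00184713) = √(0.000189216) = 0.0137556.
z = (0.8689516 − 0.9106933)/0.0137556 = -0.0417417/0.0137556 = -3.035.
p-value = P(Z > -3.035) ≈ 0.9988, so at α = 0.02 we fail to reject H₀.

z = -3.035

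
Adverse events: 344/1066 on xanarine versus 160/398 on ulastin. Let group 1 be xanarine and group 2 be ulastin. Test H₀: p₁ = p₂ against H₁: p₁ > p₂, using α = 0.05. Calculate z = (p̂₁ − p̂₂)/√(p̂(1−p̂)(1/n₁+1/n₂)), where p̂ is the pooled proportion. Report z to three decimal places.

p̂₁ = 344/1066 ≈ 0.32270, p̂₂ = 160/398 ≈ 0.40201.
Pooled p̂ = (344+160)/(1066+398) = 504/1464 = 0.34426.
SE = √(p̂(1−p̂)(1/n₁+1/n₂)) = √(0.34426·0.65574·0.00345065) = √(0.000778969) = 0.02791.
z = (0.32270 − 0.40201)/0.02791 = -0.07931/0.02791 = -2.842.
p-value = P(Z > -2.842) ≈ 0.9978; since p > α = 0.05, fail to reject H₀.

z = -2.842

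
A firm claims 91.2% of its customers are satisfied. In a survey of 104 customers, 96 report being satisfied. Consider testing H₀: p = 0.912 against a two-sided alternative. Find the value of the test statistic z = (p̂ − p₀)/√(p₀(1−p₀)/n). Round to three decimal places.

p̂ = 96/104 = 0.92308.
Under H₀, SE = √(0.912·0.088/104) = √(0.000771692) = 0.02778.
z = (0.92308 − 0.912)/0.02778 = 0.01108/0.02778 = 0.399.

z = 0.399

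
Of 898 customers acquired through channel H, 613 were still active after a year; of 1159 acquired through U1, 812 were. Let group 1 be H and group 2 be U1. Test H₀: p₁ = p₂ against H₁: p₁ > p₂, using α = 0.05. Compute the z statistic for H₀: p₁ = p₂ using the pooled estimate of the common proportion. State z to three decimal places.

z = -0.876

p̂₁ = 613/898 = 0.68263, p̂₂ = 812/1159 = 0.70060.
Pooled p̂ = (613+812)/(898+1159) = 1425/2057 = 0.69276.
SE = √(p̂(1−p̂)(1/n₁+1/n₂)) = √(0.69276·0.30724·0.0019764) = √(0.000420666) = 0.02051.
z = (0.68263 − 0.70060)/0.02051 = -0.01797/0.02051 = -0.876.
p-value = P(Z > -0.876) ≈ 0.8096, so at α = 0.05 we fail to reject H₀.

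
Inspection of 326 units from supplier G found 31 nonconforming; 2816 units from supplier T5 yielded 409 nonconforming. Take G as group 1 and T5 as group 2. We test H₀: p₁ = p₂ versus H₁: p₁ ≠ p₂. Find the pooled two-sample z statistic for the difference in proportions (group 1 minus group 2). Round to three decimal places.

z = -2.470

p̂₁ = 31/326 = 0.09509, p̂₂ = 409/2816 = 0.14524.
Pooled p̂ = (31+409)/(326+2816) = 440/3142 = 0.14004.
SE = √(p̂(1−p̂)(1/n₁+1/n₂)) = √(0.14004·0.85996·0.0034226) = √(0.000412175) = 0.02030.
z = (0.09509 − 0.14524)/0.02030 = -0.05015/0.02030 = -2.470.
Two-sided p-value ≈ 2·Φ(−2.470) = 0.0135.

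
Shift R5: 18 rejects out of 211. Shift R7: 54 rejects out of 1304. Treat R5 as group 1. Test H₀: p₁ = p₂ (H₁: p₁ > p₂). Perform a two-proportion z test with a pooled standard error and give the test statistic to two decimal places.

p̂₁ = 18/211 ≈ 0.0853, p̂₂ = 54/1304 ≈ 0.0414.
Pooled p̂ = (18+54)/(211+1304) = 72/1515 = 0.0475.
SE = √(0.0452662 × 0.00550621) = 0.0158.
z = (0.0853 − 0.0414)/0.0158 = 0.0439/0.0158 = 2.78.
p-value = P(Z > 2.780) ≈ 0.0027.

z = 2.78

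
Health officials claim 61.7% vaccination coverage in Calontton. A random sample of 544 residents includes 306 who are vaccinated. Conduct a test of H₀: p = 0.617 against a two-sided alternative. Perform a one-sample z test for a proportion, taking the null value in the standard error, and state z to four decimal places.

p̂ = 306/544 ≈ 0.562500.
Standard error under H₀: √(0.617×0.383/544) = 0.020842.
z = (0.562500 − 0.617)/0.020842 = -0.054500/0.020842 = -2.6149.
p-value = 2·P(Z > 2.615) ≈ 0.0089.

z = -2.6149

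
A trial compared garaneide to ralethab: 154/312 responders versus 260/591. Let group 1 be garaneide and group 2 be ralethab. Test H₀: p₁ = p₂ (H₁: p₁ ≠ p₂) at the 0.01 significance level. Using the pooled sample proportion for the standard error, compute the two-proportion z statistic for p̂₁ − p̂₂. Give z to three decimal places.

p̂₁ = 154/312 = 0.49359, p̂₂ = 260/591 = 0.43993.
Pooled p̂ = (154+260)/(312+591) = 414/903 = 0.45847.
SE = √(p̂(1−p̂)(1/n₁+1/n₂)) = √(0.45847·0.54153·0.00489718) = √(0.00121585) = 0.03487.
z = (0.49359 − 0.43993)/0.03487 = 0.05366/0.03487 = 1.539.
p-value = 2·P(Z > 1.539) ≈ 0.1238, so at α = 0.01 we fail to reject H₀.

z = 1.539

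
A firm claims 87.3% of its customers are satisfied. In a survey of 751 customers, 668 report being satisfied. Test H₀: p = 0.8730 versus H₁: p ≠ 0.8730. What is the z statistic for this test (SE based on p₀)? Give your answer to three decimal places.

p̂ = 668/751 = 0.88948.
SE = √(p₀(1−p₀)/n) = √(0.11087/751) = 0.01215.
z = (0.88948 − 0.873)/0.01215 = 0.01648/0.01215 = 1.356.
p-value = 2·P(Z > 1.356) ≈ 0.1750.

z = 1.356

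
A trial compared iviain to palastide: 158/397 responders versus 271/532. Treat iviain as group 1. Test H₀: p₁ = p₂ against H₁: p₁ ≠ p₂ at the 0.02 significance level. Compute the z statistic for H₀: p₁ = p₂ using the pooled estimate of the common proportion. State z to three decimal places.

p̂₁ = 158/397 = 0.39798, p̂₂ = 271/532 = 0.50940.
Pooled p̂ = (158+271)/(397+532) = 429/929 = 0.46179.
SE = √(p̂(1−p̂)(1/n₁+1/n₂)) = √(0.46179·0.53821·0.00439859) = √(0.00109322) = 0.03306.
z = (0.39798 − 0.50940)/0.03306 = -0.11142/0.03306 = -3.370.
Two-sided p-value ≈ 2·Φ(−3.370) = 0.0008, so at α = 0.02 we reject H₀.

z = -3.370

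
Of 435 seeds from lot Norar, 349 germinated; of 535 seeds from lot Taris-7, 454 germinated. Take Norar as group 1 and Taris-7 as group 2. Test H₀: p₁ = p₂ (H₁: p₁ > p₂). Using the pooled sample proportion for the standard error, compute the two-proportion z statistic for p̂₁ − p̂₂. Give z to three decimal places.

z = -1.900

p̂₁ = 349/435 ≈ 0.80230, p̂₂ = 454/535 ≈ 0.84860.
Pooled p̂ = (349+454)/(435+535) = 803/970 = 0.82784.
SE = √(p̂(1−p̂)(1/n₁+1/n₂)) = √(0.82784·0.17216·0.00416801) = √(0.000594042) = 0.02437.
z = (0.80230 − 0.84860)/0.02437 = -0.04630/0.02437 = -1.900.
p-value = P(Z > -1.900) ≈ 0.9713.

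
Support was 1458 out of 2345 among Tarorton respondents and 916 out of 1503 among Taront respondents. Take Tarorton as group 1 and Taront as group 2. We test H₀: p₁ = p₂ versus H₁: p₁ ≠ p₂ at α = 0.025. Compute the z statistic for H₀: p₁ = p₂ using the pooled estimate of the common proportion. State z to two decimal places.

z = 0.77

p̂₁ = 1458/2345 ≈ 0.62175, p̂₂ = 916/1503 ≈ 0.60945.
Pooled p̂ = (1458+916)/(2345+1503) = 2374/3848 = 0.61694.
SE = √(p̂(1−p̂)(1/n₁+1/n₂)) = √(0.61694·0.38306·0.00109178) = √(0.000258013) = 0.01606.
z = (0.62175 − 0.60945)/0.01606 = 0.01230/0.01606 = 0.77.
Two-sided p-value ≈ 2·Φ(−0.766) = 0.4438. With α = 0.025, fail to reject H₀.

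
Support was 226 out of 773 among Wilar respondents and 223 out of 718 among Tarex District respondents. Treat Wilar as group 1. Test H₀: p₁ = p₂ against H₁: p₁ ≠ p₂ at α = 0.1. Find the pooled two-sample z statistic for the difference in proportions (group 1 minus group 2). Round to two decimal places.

z = -0.77

p̂₁ = 226/773 = 0.29237, p̂₂ = 223/718 = 0.31058.
Pooled p̂ = (226+223)/(773+718) = 449/1491 = 0.30114.
SE = √(0.210455 × 0.00268642) = 0.02378.
z = (0.29237 − 0.31058)/0.02378 = -0.01821/0.02378 = -0.77.
p-value = 2·P(Z > 0.766) ≈ 0.4436. With α = 0.1, fail to reject H₀.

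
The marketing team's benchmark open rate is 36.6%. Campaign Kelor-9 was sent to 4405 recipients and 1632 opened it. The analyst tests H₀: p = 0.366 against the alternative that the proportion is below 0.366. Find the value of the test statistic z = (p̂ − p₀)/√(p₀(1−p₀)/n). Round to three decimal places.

p̂ = 1632/4405 ≈ 0.37049.
SE = √(p₀(1−p₀)/n) = √(0.23204/4405) = 0.00726.
z = (0.37049 − 0.366)/0.00726 = 0.00449/0.00726 = 0.618.
p-value = P(Z < 0.618) ≈ 0.7318.

z = 0.618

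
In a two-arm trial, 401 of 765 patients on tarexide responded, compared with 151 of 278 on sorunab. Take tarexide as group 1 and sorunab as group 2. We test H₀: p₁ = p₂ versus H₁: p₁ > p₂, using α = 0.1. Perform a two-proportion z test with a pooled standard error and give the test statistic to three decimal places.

p̂₁ = 401/765 ≈ 0.52418, p̂₂ = 151/278 ≈ 0.54317.
Pooled p̂ = (401+151)/(765+278) = 552/1043 = 0.52924.
SE = √(0.249145 × 0.00490431) = 0.03496.
z = (0.52418 − 0.54317)/0.03496 = -0.01899/0.03496 = -0.543.
p-value = P(Z > -0.543) ≈ 0.7065; since p > α = 0.1, fail to reject H₀.

z = -0.543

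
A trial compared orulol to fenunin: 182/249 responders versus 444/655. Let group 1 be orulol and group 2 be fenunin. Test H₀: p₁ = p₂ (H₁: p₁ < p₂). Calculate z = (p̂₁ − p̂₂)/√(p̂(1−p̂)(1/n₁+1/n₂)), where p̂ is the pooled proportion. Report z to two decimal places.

p̂₁ = 182/249 = 0.7309, p̂₂ = 444/655 = 0.6779.
Pooled p̂ = (182+444)/(249+655) = 626/904 = 0.6925.
SE = √(0.212952 × 0.00554278) = 0.0344.
z = (0.7309 − 0.6779)/0.0344 = 0.0530/0.0344 = 1.54.
p-value = P(Z < 1.544) ≈ 0.9388.

z = 1.54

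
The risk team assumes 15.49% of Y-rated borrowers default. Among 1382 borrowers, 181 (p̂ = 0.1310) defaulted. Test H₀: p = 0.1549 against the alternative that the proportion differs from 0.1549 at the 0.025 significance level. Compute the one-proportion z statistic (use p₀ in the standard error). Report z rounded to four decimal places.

z = -2.4588

p̂ = 181/1382 = 0.1309696.
Under H₀, SE = √(0.1549·0.8451/1382) = √(9.47221e-05) = 0.0097325.
z = (0.1309696 − 0.1549)/0.0097325 = -0.0239304/0.0097325 = -2.4588.
p-value = 2·P(Z > 2.459) ≈ 0.0139; since p < α = 0.025, reject H₀.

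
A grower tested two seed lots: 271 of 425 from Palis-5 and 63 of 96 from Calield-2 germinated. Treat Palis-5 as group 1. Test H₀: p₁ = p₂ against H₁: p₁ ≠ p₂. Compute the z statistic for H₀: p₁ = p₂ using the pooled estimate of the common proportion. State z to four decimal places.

p̂₁ = 271/425 ≈ 0.637647, p̂₂ = 63/96 ≈ 0.656250.
Pooled p̂ = (271+63)/(425+96) = 334/521 = 0.641075.
SE = √(p̂(1−p̂)(1/n₁+1/n₂)) = √(0.641075·0.358925·0.0127696) = √(0.00293826) = 0.054206.
z = (0.637647 − 0.656250)/0.054206 = -0.018603/0.054206 = -0.3432.

z = -0.3432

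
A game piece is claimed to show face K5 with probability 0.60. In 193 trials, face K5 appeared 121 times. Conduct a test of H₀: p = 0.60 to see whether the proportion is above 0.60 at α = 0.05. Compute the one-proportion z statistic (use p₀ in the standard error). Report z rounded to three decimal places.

z = 0.764

p̂ = 121/193 ≈ 0.62694.
SE = √(p₀(1−p₀)/n) = √(0.24/193) = 0.03526.
z = (0.62694 − 0.6)/0.03526 = 0.02694/0.03526 = 0.764.
p-value = P(Z > 0.764) ≈ 0.2224, so at α = 0.05 we fail to reject H₀.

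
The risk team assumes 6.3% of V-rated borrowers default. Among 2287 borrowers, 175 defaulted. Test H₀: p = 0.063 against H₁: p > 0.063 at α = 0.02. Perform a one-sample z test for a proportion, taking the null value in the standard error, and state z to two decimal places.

z = 2.66

p̂ = 175/2287 ≈ 0.07652.
SE = √(p₀(1−p₀)/n) = √(0.059031/2287) = 0.00508.
z = (0.07652 − 0.063)/0.00508 = 0.01352/0.00508 = 2.66.
p-value = P(Z > 2.661) ≈ 0.0039. With α = 0.02, reject H₀.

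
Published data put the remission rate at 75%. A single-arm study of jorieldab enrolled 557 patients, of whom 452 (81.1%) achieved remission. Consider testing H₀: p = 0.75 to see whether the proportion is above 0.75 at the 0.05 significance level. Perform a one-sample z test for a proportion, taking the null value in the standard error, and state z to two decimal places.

z = 3.35

p̂ = 452/557 ≈ 0.81149.
Under H₀, SE = √(0.75·0.25/557) = √(0.000336625) = 0.01835.
z = (0.81149 − 0.75)/0.01835 = 0.06149/0.01835 = 3.35.
p-value = P(Z > 3.351) ≈ 0.0004, so at α = 0.05 we reject H₀.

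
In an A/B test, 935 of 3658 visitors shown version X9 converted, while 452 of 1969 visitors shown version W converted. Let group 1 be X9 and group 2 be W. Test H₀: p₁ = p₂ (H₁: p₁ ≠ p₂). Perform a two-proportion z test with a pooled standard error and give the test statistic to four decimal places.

z = 2.1622

p̂₁ = 935/3658 ≈ 0.255604, p̂₂ = 452/1969 ≈ 0.229558.
Pooled p̂ = (935+452)/(3658+1969) = 1387/5627 = 0.246490.
SE = √(p̂(1−p̂)(1/n₁+1/n₂)) = √(0.246490·0.753510·0.000781245) = √(0.000145103) = 0.012046.
z = (0.255604 − 0.229558)/0.012046 = 0.026046/0.012046 = 2.1622.
Two-sided p-value ≈ 2·Φ(−2.162) = 0.0306.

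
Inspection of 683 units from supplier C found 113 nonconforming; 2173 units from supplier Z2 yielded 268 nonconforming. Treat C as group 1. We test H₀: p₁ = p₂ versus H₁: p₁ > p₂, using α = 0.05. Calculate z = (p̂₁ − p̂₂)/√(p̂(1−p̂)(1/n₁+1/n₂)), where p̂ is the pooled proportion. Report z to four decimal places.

z = 2.8236

p̂₁ = 113/683 ≈ 0.1654466, p̂₂ = 268/2173 ≈ 0.1233318.
Pooled p̂ = (113+268)/(683+2173) = 381/2856 = 0.1334034.
SE = √(0.115607 × 0.00192432) = 0.0149153.
z = (0.1654466 − 0.1233318)/0.0149153 = 0.0421148/0.0149153 = 2.8236.
p-value = P(Z > 2.824) ≈ 0.0024, so at α = 0.05 we reject H₀.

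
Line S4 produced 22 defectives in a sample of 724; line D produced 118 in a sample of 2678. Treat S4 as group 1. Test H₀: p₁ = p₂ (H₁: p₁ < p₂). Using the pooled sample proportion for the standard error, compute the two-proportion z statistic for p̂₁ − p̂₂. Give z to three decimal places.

z = -1.644

p̂₁ = 22/724 = 0.030387, p̂₂ = 118/2678 = 0.044063.
Pooled p̂ = (22+118)/(724+2678) = 140/3402 = 0.041152.
SE = √(0.0394588 × 0.00175463) = 0.008321.
z = (0.030387 − 0.044063)/0.008321 = -0.013676/0.008321 = -1.644.
p-value = P(Z < -1.644) ≈ 0.0501.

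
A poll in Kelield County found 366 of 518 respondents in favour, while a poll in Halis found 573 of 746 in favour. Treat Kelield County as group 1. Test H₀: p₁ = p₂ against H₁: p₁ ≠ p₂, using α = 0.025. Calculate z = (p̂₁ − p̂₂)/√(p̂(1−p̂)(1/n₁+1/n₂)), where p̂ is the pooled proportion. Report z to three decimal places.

p̂₁ = 366/518 = 0.70656, p̂₂ = 573/746 = 0.76810.
Pooled p̂ = (366+573)/(518+746) = 939/1264 = 0.74288.
SE = √(0.191009 × 0.00327098) = 0.02500.
z = (0.70656 − 0.76810)/0.02500 = -0.06154/0.02500 = -2.462.
p-value = 2·P(Z > 2.462) ≈ 0.0138; since p < α = 0.025, reject H₀.

z = -2.462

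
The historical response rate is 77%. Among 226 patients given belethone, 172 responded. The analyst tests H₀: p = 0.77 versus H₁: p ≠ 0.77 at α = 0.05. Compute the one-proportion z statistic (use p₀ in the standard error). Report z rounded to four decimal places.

z = -0.3193

p̂ = 172/226 ≈ 0.761062.
Standard error under H₀: √(0.77×0.23/226) = 0.027993.
z = (0.761062 − 0.77)/0.027993 = -0.008938/0.027993 = -0.3193.
p-value = 2·P(Z > 0.319) ≈ 0.7495; since p > α = 0.05, fail to reject H₀.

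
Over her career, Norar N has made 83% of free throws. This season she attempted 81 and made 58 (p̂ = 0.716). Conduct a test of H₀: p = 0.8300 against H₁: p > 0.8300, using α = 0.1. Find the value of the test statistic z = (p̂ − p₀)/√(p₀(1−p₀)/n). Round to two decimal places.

z = -2.73

p̂ = 58/81 ≈ 0.7160.
Under H₀, SE = √(0.83·0.17/81) = √(0.00174198) = 0.0417.
z = (0.7160 − 0.83)/0.0417 = -0.1140/0.0417 = -2.73.
p-value = P(Z > -2.730) ≈ 0.9968, so at α = 0.1 we fail to reject H₀.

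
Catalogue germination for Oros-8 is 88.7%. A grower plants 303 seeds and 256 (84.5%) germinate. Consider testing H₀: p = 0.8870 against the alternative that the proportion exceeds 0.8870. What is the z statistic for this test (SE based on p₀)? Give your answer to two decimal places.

z = -2.32

p̂ = 256/303 ≈ 0.84488.
Standard error under H₀: √(0.887×0.113/303) = 0.01819.
z = (0.84488 − 0.887)/0.01819 = -0.04212/0.01819 = -2.32.
p-value = P(Z > -2.316) ≈ 0.9897.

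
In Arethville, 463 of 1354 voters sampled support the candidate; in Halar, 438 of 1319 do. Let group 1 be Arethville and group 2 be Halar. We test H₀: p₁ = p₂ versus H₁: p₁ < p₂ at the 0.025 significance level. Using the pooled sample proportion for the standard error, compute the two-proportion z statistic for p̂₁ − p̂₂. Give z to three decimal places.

p̂₁ = 463/1354 = 0.34195, p̂₂ = 438/1319 = 0.33207.
Pooled p̂ = (463+438)/(1354+1319) = 901/2673 = 0.33707.
SE = √(0.223455 × 0.0014967) = 0.01829.
z = (0.34195 − 0.33207)/0.01829 = 0.00988/0.01829 = 0.540.
p-value = P(Z < 0.540) ≈ 0.7055; since p > α = 0.025, fail to reject H₀.

z = 0.540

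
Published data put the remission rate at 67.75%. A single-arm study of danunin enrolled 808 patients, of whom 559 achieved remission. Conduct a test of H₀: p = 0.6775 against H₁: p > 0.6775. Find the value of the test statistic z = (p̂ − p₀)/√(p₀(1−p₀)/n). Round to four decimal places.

z = 0.8715

p̂ = 559/808 ≈ 0.6918317.
Standard error under H₀: √(0.6775×0.3225/808) = 0.0164442.
z = (0.6918317 − 0.6775)/0.0164442 = 0.0143317/0.0164442 = 0.8715.
p-value = P(Z > 0.872) ≈ 0.1917.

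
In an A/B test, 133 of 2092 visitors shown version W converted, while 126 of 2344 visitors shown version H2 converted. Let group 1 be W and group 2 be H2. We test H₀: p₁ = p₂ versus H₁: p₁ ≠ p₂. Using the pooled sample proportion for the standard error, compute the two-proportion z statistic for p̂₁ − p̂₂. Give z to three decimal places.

z = 1.393

p̂₁ = 133/2092 ≈ 0.063576, p̂₂ = 126/2344 ≈ 0.053754.
Pooled p̂ = (133+126)/(2092+2344) = 259/4436 = 0.058386.
SE = √(p̂(1−p̂)(1/n₁+1/n₂)) = √(0.058386·0.941614·0.000904633) = √(4.9734e-05) = 0.007052.
z = (0.063576 − 0.053754)/0.007052 = 0.009822/0.007052 = 1.393.
Two-sided p-value ≈ 2·Φ(−1.393) = 0.1637.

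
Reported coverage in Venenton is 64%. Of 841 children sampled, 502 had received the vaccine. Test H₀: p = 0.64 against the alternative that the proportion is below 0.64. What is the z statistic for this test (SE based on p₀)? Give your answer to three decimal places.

z = -2.603

p̂ = 502/841 = 0.596908.
Under H₀, SE = √(0.64·0.36/841) = √(0.00027396) = 0.016552.
z = (0.596908 − 0.64)/0.016552 = -0.043092/0.016552 = -2.603.
p-value = P(Z < -2.603) ≈ 0.0046.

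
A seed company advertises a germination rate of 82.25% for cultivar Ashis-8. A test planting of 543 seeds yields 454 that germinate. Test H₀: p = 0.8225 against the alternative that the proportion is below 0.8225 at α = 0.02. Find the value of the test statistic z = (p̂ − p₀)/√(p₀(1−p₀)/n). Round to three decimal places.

p̂ = 454/543 ≈ 0.83610.
SE = √(p₀(1−p₀)/n) = √(0.14599/543) = 0.01640.
z = (0.83610 − 0.8225)/0.01640 = 0.01360/0.01640 = 0.829.
p-value = P(Z < 0.829) ≈ 0.7965; since p > α = 0.02, fail to reject H₀.

z = 0.829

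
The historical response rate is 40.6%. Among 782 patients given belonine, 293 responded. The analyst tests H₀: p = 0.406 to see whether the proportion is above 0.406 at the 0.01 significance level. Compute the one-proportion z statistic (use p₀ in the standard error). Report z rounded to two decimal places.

p̂ = 293/782 ≈ 0.3747.
Standard error under H₀: √(0.406×0.594/782) = 0.0176.
z = (0.3747 − 0.406)/0.0176 = -0.0313/0.0176 = -1.78.
p-value = P(Z > -1.783) ≈ 0.9627; since p > α = 0.01, fail to reject H₀.

z = -1.78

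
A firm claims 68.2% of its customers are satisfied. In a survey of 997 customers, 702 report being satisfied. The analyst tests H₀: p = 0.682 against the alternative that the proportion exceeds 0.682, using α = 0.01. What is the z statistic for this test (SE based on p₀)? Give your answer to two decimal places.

z = 1.50

p̂ = 702/997 ≈ 0.7041.
SE = √(p₀(1−p₀)/n) = √(0.21688/997) = 0.0147.
z = (0.7041 − 0.682)/0.0147 = 0.0221/0.0147 = 1.50.
p-value = P(Z > 1.499) ≈ 0.0669, so at α = 0.01 we fail to reject H₀.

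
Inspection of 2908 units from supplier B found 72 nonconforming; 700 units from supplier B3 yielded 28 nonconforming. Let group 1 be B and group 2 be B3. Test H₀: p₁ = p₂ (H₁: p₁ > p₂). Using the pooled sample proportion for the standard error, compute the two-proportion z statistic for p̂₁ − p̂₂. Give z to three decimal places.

z = -2.205

p̂₁ = 72/2908 ≈ 0.02476, p̂₂ = 28/700 ≈ 0.04000.
Pooled p̂ = (72+28)/(2908+700) = 100/3608 = 0.02772.
SE = √(0.026948 × 0.00177245) = 0.00691.
z = (0.02476 − 0.04000)/0.00691 = -0.01524/0.00691 = -2.205.
p-value = P(Z > -2.205) ≈ 0.9863.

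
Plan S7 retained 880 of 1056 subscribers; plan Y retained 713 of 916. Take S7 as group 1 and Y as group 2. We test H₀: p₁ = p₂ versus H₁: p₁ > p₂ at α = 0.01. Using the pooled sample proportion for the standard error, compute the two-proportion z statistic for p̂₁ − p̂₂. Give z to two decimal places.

p̂₁ = 880/1056 = 0.83333, p̂₂ = 713/916 = 0.77838.
Pooled p̂ = (880+713)/(1056+916) = 1593/1972 = 0.80781.
SE = √(p̂(1−p̂)(1/n₁+1/n₂)) = √(0.80781·0.19219·0.00203867) = √(0.000316511) = 0.01779.
z = (0.83333 − 0.77838)/0.01779 = 0.05495/0.01779 = 3.09.
p-value = P(Z > 3.089) ≈ 0.0010. With α = 0.01, reject H₀.

z = 3.09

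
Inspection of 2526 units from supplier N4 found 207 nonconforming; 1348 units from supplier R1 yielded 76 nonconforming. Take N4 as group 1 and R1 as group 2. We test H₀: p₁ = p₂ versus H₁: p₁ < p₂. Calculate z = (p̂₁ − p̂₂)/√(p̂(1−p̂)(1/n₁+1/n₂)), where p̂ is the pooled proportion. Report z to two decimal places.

p̂₁ = 207/2526 = 0.08195, p̂₂ = 76/1348 = 0.05638.
Pooled p̂ = (207+76)/(2526+1348) = 283/3874 = 0.07305.
SE = √(p̂(1−p̂)(1/n₁+1/n₂)) = √(0.07305·0.92695·0.00113772) = √(7.70405e-05) = 0.00878.
z = (0.08195 − 0.05638)/0.00878 = 0.02557/0.00878 = 2.91.
p-value = P(Z < 2.913) ≈ 0.9982.

z = 2.91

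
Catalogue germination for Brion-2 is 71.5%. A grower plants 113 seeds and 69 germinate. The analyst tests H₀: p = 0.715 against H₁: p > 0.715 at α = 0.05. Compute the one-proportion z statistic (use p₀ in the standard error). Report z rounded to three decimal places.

z = -2.458

p̂ = 69/113 ≈ 0.61062.
SE = √(p₀(1−p₀)/n) = √(0.20378/113) = 0.04247.
z = (0.61062 − 0.715)/0.04247 = -0.10438/0.04247 = -2.458.
p-value = P(Z > -2.458) ≈ 0.9930. With α = 0.05, fail to reject H₀.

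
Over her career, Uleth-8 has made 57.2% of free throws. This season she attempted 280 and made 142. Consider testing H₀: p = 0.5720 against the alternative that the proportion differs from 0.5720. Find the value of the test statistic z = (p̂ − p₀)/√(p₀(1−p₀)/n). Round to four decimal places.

p̂ = 142/280 = 0.507143.
SE = √(p₀(1−p₀)/n) = √(0.24482/280) = 0.029569.
z = (0.507143 − 0.572)/0.029569 = -0.064857/0.029569 = -2.1934.
p-value = 2·P(Z > 2.193) ≈ 0.0283.

z = -2.1934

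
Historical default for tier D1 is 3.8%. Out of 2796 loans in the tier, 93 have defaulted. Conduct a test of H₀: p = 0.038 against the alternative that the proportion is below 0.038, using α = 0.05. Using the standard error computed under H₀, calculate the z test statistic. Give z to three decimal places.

p̂ = 93/2796 = 0.033262.
Under H₀, SE = √(0.038·0.962/2796) = √(1.30744e-05) = 0.003616.
z = (0.033262 − 0.038)/0.003616 = -0.004738/0.003616 = -1.310.
p-value = P(Z < -1.310) ≈ 0.0950, so at α = 0.05 we fail to reject H₀.

z = -1.310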